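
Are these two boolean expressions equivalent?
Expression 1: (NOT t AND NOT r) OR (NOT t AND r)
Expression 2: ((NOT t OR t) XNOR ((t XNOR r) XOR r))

Yes, they are equivalent — the two output columns agree on all 4 assignments:
t | r | Expression 1 | Expression 2
-----------------------------------
0 | 0 | 1 | 1
0 | 1 | 1 | 1
1 | 0 | 0 | 0
1 | 1 | 0 | 0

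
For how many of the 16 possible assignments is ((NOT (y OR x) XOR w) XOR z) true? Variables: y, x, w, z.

Satisfying assignments: (0,0,0,0), (0,0,1,1), (0,1,0,1), (0,1,1,0), (1,0,0,1), (1,0,1,0), (1,1,0,1), (1,1,1,0)
Count: 8 out of 16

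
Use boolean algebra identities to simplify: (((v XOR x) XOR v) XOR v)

By XOR self-cancellation ((E XOR v) XOR v = E):
= (v XOR x)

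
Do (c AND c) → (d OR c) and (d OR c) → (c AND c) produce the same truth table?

No, Converse is not equivalent to original (counterexample: d=1, c=0)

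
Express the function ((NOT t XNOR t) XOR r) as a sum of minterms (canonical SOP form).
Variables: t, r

Σm(1, 3) = (NOT t AND r) OR (t AND r)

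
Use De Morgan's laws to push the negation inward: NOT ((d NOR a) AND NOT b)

NOT (d NOR a) OR b
De Morgan's: NOT(AND of terms) = OR of negations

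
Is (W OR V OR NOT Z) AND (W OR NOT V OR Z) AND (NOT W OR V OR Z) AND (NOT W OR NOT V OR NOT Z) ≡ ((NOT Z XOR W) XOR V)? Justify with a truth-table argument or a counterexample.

Yes, they are equivalent — the two output columns agree on all 8 assignments:
W | V | Z | Expression 1 | Expression 2
---------------------------------------
0 | 0 | 0 | 1 | 1
0 | 0 | 1 | 0 | 0
0 | 1 | 0 | 0 | 0
0 | 1 | 1 | 1 | 1
1 | 0 | 0 | 0 | 0
1 | 0 | 1 | 1 | 1
1 | 1 | 0 | 1 | 1
1 | 1 | 1 | 0 | 0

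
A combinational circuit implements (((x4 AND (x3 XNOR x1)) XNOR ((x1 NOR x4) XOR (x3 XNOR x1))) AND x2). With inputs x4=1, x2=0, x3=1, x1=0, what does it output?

Substituting: (((1 AND (1 XNOR 0)) XNOR ((0 NOR 1) XOR (1 XNOR 0))) AND 0)
= 0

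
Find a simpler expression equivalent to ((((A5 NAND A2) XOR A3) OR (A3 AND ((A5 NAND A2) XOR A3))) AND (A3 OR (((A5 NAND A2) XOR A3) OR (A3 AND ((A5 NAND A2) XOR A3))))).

By absorption (E AND (E OR v) = E) then absorption (E OR (E AND v) = E):
= ((A5 NAND A2) XOR A3)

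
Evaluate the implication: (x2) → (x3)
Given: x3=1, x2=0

Antecedent (x2) = 0; consequent (x3) = 1.
0 → 1 = 1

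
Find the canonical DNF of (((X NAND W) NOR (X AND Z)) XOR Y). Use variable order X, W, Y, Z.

(NOT X AND NOT W AND Y AND NOT Z) OR (NOT X AND NOT W AND Y AND Z) OR (NOT X AND W AND Y AND NOT Z) OR (NOT X AND W AND Y AND Z) OR (X AND NOT W AND Y AND NOT Z) OR (X AND NOT W AND Y AND Z) OR (X AND W AND NOT Y AND NOT Z) OR (X AND W AND Y AND Z)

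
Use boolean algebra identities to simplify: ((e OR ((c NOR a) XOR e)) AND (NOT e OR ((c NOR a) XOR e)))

By distribution ((E OR v) AND (E OR NOT v) = E):
= ((c NOR a) XOR e)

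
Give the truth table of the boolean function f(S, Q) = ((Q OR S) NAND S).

S | Q | Output
--------------
0 | 0 | 1
0 | 1 | 1
1 | 0 | 0
1 | 1 | 0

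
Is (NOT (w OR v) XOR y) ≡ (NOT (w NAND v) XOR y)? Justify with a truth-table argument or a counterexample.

No. Counterexample: with w=0, y=0, v=0, Expression 1 = 1 but Expression 2 = 0.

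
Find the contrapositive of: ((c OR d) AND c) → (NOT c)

Contrapositive: c → NOT ((c OR d) AND c)
Note: A statement and its contrapositive are logically equivalent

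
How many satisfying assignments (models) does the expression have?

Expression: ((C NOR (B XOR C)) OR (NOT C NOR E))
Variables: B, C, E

Satisfying assignments: (0,0,0), (0,0,1), (0,1,0), (1,1,0)
Count: 4 out of 8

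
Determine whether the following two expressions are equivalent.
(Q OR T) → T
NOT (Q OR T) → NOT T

No, Inverse is not equivalent to original (counterexample: S=0, T=0, Q=1)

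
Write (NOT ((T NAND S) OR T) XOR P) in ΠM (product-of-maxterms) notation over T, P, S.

ΠM(0, 1, 4, 5) = (T OR P OR S) AND (T OR P OR NOT S) AND (NOT T OR P OR S) AND (NOT T OR P OR NOT S)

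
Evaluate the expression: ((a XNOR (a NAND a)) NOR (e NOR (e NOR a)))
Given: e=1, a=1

Substituting: ((1 XNOR (1 NAND 1)) NOR (1 NOR (1 NOR 1)))
= 1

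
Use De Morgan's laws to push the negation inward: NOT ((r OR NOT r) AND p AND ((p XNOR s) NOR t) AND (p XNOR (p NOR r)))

NOT (r OR NOT r) OR NOT p OR NOT ((p XNOR s) NOR t) OR NOT (p XNOR (p NOR r))
De Morgan's: NOT(AND of terms) = OR of negations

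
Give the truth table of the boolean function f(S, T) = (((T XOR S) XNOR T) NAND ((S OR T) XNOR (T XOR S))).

S | T | Output
--------------
0 | 0 | 0
0 | 1 | 0
1 | 0 | 1
1 | 1 | 1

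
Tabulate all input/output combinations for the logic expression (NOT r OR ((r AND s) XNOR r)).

s | r | Output
--------------
0 | 0 | 1
0 | 1 | 0
1 | 0 | 1
1 | 1 | 1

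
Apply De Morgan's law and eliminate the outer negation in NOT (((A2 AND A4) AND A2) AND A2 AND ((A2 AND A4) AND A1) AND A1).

NOT ((A2 AND A4) AND A2) OR NOT A2 OR NOT ((A2 AND A4) AND A1) OR NOT A1
De Morgan's: NOT(AND of terms) = OR of negations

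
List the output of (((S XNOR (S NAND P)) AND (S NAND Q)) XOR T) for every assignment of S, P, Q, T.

S | P | Q | T | Output
----------------------
0 | 0 | 0 | 0 | 0
0 | 0 | 0 | 1 | 1
0 | 0 | 1 | 0 | 0
0 | 0 | 1 | 1 | 1
0 | 1 | 0 | 0 | 0
0 | 1 | 0 | 1 | 1
0 | 1 | 1 | 0 | 0
0 | 1 | 1 | 1 | 1
1 | 0 | 0 | 0 | 1
1 | 0 | 0 | 1 | 0
1 | 0 | 1 | 0 | 0
1 | 0 | 1 | 1 | 1
1 | 1 | 0 | 0 | 0
1 | 1 | 0 | 1 | 1
1 | 1 | 1 | 0 | 0
1 | 1 | 1 | 1 | 1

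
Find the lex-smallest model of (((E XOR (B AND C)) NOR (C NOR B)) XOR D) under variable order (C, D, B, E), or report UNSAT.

C=0, D=0, B=1, E=0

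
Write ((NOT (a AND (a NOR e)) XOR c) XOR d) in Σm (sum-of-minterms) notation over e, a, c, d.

Σm(0, 3, 4, 7, 8, 11, 12, 15) = (NOT e AND NOT a AND NOT c AND NOT d) OR (NOT e AND NOT a AND c AND d) OR (NOT e AND a AND NOT c AND NOT d) OR (NOT e AND a AND c AND d) OR (e AND NOT a AND NOT c AND NOT d) OR (e AND NOT a AND c AND d) OR (e AND a AND NOT c AND NOT d) OR (e AND a AND c AND d)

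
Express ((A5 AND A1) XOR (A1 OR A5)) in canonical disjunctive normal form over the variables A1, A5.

(NOT A1 AND A5) OR (A1 AND NOT A5)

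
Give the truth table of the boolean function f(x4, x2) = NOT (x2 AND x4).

x4 | x2 | Output
----------------
0 | 0 | 1
0 | 1 | 1
1 | 0 | 1
1 | 1 | 0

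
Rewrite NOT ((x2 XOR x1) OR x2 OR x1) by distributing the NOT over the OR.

NOT (x2 XOR x1) AND NOT x2 AND NOT x1
De Morgan's: NOT(OR of terms) = AND of negations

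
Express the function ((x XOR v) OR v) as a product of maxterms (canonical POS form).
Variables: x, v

ΠM(0) = (x OR v)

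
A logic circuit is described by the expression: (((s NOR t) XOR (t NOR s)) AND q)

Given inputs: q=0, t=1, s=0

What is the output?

Substituting: (((0 NOR 1) XOR (1 NOR 0)) AND 0)
= 0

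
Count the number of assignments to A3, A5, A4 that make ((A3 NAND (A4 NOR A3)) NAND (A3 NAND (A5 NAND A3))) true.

Satisfying assignments: (1,0,0), (1,0,1)
Count: 2 out of 8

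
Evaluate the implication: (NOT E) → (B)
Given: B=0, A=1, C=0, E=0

Antecedent (NOT E) = 1; consequent (B) = 0.
1 → 0 = 0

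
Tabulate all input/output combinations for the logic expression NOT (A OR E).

E | A | Output
--------------
0 | 0 | 1
0 | 1 | 0
1 | 0 | 0
1 | 1 | 0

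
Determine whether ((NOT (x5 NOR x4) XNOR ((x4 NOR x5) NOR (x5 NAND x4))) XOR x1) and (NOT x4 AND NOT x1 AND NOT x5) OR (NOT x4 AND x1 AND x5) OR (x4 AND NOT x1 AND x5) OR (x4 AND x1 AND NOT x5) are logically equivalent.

Yes, they are equivalent — the two output columns agree on all 8 assignments:
x4 | x1 | x5 | Expression 1 | Expression 2
------------------------------------------
0 | 0 | 0 | 1 | 1
0 | 0 | 1 | 0 | 0
0 | 1 | 0 | 0 | 0
0 | 1 | 1 | 1 | 1
1 | 0 | 0 | 0 | 0
1 | 0 | 1 | 1 | 1
1 | 1 | 0 | 1 | 1
1 | 1 | 1 | 0 | 0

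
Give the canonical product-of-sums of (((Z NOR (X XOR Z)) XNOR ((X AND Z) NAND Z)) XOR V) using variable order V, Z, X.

ΠM(1, 2, 4, 7) = (V OR Z OR NOT X) AND (V OR NOT Z OR X) AND (NOT V OR Z OR X) AND (NOT V OR NOT Z OR NOT X)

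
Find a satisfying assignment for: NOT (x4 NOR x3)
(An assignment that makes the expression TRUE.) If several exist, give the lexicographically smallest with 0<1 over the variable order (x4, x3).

x4=0, x3=1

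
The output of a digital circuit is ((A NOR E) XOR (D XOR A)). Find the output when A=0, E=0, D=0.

Substituting: ((0 NOR 0) XOR (0 XOR 0))
= 1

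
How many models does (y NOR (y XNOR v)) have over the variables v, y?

Satisfying assignments: (1,0)
Count: 1 out of 4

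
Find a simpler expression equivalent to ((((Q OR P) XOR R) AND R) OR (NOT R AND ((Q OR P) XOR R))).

By distribution ((E AND v) OR (E AND NOT v) = E):
= ((Q OR P) XOR R)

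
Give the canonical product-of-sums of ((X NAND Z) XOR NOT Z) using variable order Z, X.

ΠM(0, 1, 3) = (Z OR X) AND (Z OR NOT X) AND (NOT Z OR NOT X)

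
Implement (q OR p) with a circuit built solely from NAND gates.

((q NAND q) NAND (p NAND p))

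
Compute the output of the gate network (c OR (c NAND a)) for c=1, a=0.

Substituting: (1 OR (1 NAND 0))
= 1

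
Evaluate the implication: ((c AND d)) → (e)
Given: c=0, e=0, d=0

Antecedent ((c AND d)) = 0; consequent (e) = 0.
0 → 0 = 1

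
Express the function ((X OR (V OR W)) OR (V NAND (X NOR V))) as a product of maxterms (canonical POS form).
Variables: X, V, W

ΠM() = TRUE (no maxterms)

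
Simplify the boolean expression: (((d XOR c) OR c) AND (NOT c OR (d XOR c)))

By distribution ((E OR v) AND (E OR NOT v) = E):
= (d XOR c)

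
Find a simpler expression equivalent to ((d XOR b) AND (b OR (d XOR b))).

By absorption (E AND (E OR v) = E):
= (d XOR b)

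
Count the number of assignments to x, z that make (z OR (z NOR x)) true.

Satisfying assignments: (0,0), (0,1), (1,1)
Count: 3 out of 4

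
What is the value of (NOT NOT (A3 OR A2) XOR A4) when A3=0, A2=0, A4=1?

Substituting: (NOT NOT (0 OR 0) XOR 1)
= 1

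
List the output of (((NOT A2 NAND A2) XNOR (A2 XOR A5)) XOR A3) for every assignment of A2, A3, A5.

A2 | A3 | A5 | Output
---------------------
0 | 0 | 0 | 0
0 | 0 | 1 | 1
0 | 1 | 0 | 1
0 | 1 | 1 | 0
1 | 0 | 0 | 1
1 | 0 | 1 | 0
1 | 1 | 0 | 0
1 | 1 | 1 | 1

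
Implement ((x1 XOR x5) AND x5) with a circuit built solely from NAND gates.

((((x1 NAND (x1 NAND x5)) NAND (x5 NAND (x1 NAND x5))) NAND x5) NAND (((x1 NAND (x1 NAND x5)) NAND (x5 NAND (x1 NAND x5))) NAND x5))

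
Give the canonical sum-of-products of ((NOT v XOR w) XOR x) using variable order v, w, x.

Σm(0, 3, 5, 6) = (NOT v AND NOT w AND NOT x) OR (NOT v AND w AND x) OR (v AND NOT w AND x) OR (v AND w AND NOT x)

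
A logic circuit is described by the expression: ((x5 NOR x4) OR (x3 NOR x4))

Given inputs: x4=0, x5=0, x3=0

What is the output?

Substituting: ((0 NOR 0) OR (0 NOR 0))
= 1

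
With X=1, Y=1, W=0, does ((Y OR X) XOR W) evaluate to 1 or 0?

Substituting: ((1 OR 1) XOR 0)
= 1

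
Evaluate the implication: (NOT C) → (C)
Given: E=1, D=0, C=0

Antecedent (NOT C) = 1; consequent (C) = 0.
1 → 0 = 0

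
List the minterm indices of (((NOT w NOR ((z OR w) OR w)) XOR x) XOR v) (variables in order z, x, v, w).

Σm(2, 3, 4, 5, 10, 11, 12, 13) = (NOT z AND NOT x AND v AND NOT w) OR (NOT z AND NOT x AND v AND w) OR (NOT z AND x AND NOT v AND NOT w) OR (NOT z AND x AND NOT v AND w) OR (z AND NOT x AND v AND NOT w) OR (z AND NOT x AND v AND w) OR (z AND x AND NOT v AND NOT w) OR (z AND x AND NOT v AND w)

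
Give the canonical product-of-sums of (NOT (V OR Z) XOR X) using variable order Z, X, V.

ΠM(1, 2, 4, 5) = (Z OR X OR NOT V) AND (Z OR NOT X OR V) AND (NOT Z OR X OR V) AND (NOT Z OR X OR NOT V)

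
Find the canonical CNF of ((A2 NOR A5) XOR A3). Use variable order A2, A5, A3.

(A2 OR A5 OR NOT A3) AND (A2 OR NOT A5 OR A3) AND (NOT A2 OR A5 OR A3) AND (NOT A2 OR NOT A5 OR A3)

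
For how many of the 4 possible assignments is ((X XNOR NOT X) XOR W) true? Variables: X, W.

Satisfying assignments: (0,1), (1,1)
Count: 2 out of 4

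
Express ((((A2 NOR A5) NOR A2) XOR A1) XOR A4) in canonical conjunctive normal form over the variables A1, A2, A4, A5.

(A1 OR A2 OR A4 OR A5) AND (A1 OR A2 OR NOT A4 OR NOT A5) AND (A1 OR NOT A2 OR A4 OR A5) AND (A1 OR NOT A2 OR A4 OR NOT A5) AND (NOT A1 OR A2 OR A4 OR NOT A5) AND (NOT A1 OR A2 OR NOT A4 OR A5) AND (NOT A1 OR NOT A2 OR NOT A4 OR A5) AND (NOT A1 OR NOT A2 OR NOT A4 OR NOT A5)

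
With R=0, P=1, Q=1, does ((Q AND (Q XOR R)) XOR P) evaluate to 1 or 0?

Substituting: ((1 AND (1 XOR 0)) XOR 1)
= 0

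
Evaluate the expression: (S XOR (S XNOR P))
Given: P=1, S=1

Substituting: (1 XOR (1 XNOR 1))
= 0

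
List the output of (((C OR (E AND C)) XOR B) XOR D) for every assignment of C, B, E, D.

C | B | E | D | Output
----------------------
0 | 0 | 0 | 0 | 0
0 | 0 | 0 | 1 | 1
0 | 0 | 1 | 0 | 0
0 | 0 | 1 | 1 | 1
0 | 1 | 0 | 0 | 1
0 | 1 | 0 | 1 | 0
0 | 1 | 1 | 0 | 1
0 | 1 | 1 | 1 | 0
1 | 0 | 0 | 0 | 1
1 | 0 | 0 | 1 | 0
1 | 0 | 1 | 0 | 1
1 | 0 | 1 | 1 | 0
1 | 1 | 0 | 0 | 0
1 | 1 | 0 | 1 | 1
1 | 1 | 1 | 0 | 0
1 | 1 | 1 | 1 | 1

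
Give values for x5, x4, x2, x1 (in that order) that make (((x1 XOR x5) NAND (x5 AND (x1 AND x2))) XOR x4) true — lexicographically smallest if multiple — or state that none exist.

x5=0, x4=0, x2=0, x1=0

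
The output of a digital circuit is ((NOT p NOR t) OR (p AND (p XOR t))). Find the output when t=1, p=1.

Substituting: ((NOT 1 NOR 1) OR (1 AND (1 XOR 1)))
= 0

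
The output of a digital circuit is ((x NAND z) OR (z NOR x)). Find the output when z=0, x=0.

Substituting: ((0 NAND 0) OR (0 NOR 0))
= 1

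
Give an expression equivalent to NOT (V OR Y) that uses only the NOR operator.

(((V NOR Y) NOR (V NOR Y)) NOR ((V NOR Y) NOR (V NOR Y)))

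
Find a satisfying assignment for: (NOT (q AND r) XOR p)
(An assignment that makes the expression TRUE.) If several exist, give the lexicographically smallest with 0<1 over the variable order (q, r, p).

q=0, r=0, p=0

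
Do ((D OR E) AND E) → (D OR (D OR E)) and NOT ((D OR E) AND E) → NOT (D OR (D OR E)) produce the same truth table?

No, Inverse is not equivalent to original (counterexample: D=1, E=0)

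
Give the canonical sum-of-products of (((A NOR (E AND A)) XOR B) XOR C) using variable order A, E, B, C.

Σm(0, 3, 4, 7, 9, 10, 13, 14) = (NOT A AND NOT E AND NOT B AND NOT C) OR (NOT A AND NOT E AND B AND C) OR (NOT A AND E AND NOT B AND NOT C) OR (NOT A AND E AND B AND C) OR (A AND NOT E AND NOT B AND C) OR (A AND NOT E AND B AND NOT C) OR (A AND E AND NOT B AND C) OR (A AND E AND B AND NOT C)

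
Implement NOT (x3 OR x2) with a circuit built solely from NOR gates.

(((x3 NOR x2) NOR (x3 NOR x2)) NOR ((x3 NOR x2) NOR (x3 NOR x2)))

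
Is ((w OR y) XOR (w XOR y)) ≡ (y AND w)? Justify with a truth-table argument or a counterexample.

Yes, they are equivalent — the two output columns agree on all 4 assignments:
y | w | Expression 1 | Expression 2
-----------------------------------
0 | 0 | 0 | 0
0 | 1 | 0 | 0
1 | 0 | 0 | 0
1 | 1 | 1 | 1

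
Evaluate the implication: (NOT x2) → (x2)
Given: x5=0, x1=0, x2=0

Antecedent (NOT x2) = 1; consequent (x2) = 0.
1 → 0 = 0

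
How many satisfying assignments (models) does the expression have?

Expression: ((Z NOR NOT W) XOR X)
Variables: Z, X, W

Satisfying assignments: (0,0,1), (0,1,0), (1,1,0), (1,1,1)
Count: 4 out of 8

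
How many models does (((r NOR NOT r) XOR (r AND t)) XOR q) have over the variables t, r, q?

Satisfying assignments: (0,0,1), (0,1,1), (1,0,1), (1,1,0)
Count: 4 out of 8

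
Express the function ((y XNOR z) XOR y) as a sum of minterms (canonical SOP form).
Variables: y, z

Σm(0, 2) = (NOT y AND NOT z) OR (y AND NOT z)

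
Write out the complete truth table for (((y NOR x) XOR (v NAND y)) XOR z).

y | v | z | x | Output
----------------------
0 | 0 | 0 | 0 | 0
0 | 0 | 0 | 1 | 1
0 | 0 | 1 | 0 | 1
0 | 0 | 1 | 1 | 0
0 | 1 | 0 | 0 | 0
0 | 1 | 0 | 1 | 1
0 | 1 | 1 | 0 | 1
0 | 1 | 1 | 1 | 0
1 | 0 | 0 | 0 | 1
1 | 0 | 0 | 1 | 1
1 | 0 | 1 | 0 | 0
1 | 0 | 1 | 1 | 0
1 | 1 | 0 | 0 | 0
1 | 1 | 0 | 1 | 0
1 | 1 | 1 | 0 | 1
1 | 1 | 1 | 1 | 1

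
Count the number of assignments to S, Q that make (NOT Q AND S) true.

Satisfying assignments: (1,0)
Count: 1 out of 4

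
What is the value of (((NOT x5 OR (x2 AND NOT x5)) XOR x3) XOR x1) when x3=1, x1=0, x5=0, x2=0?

Substituting: (((NOT 0 OR (0 AND NOT 0)) XOR 1) XOR 0)
= 0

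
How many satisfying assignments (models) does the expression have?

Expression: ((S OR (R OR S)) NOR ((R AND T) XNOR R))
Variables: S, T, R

No assignment satisfies the expression.
Count: 0 out of 8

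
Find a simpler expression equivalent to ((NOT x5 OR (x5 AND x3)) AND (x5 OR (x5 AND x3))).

By distribution ((E OR v) AND (E OR NOT v) = E):
= (x5 AND x3)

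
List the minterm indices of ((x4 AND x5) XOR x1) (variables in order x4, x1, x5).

Σm(2, 3, 5, 6) = (NOT x4 AND x1 AND NOT x5) OR (NOT x4 AND x1 AND x5) OR (x4 AND NOT x1 AND x5) OR (x4 AND x1 AND NOT x5)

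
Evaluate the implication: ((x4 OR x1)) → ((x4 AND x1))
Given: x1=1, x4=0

Antecedent ((x4 OR x1)) = 1; consequent ((x4 AND x1)) = 0.
1 → 0 = 0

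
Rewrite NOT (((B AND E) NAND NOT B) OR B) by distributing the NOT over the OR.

NOT ((B AND E) NAND NOT B) AND NOT B
De Morgan's: NOT(OR of terms) = AND of negations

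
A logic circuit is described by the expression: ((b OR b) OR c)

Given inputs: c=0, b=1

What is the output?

Substituting: ((1 OR 1) OR 0)
= 1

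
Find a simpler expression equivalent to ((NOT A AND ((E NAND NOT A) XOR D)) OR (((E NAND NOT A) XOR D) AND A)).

By distribution ((E AND v) OR (E AND NOT v) = E):
= ((E NAND NOT A) XOR D)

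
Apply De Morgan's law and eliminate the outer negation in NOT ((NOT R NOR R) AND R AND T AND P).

NOT (NOT R NOR R) OR NOT R OR NOT T OR NOT P
De Morgan's: NOT(AND of terms) = OR of negations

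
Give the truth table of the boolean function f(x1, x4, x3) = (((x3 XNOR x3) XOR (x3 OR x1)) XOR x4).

x1 | x4 | x3 | Output
---------------------
0 | 0 | 0 | 1
0 | 0 | 1 | 0
0 | 1 | 0 | 0
0 | 1 | 1 | 1
1 | 0 | 0 | 0
1 | 0 | 1 | 0
1 | 1 | 0 | 1
1 | 1 | 1 | 1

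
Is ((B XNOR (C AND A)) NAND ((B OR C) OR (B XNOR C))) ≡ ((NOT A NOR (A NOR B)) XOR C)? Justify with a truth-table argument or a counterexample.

No. Counterexample: with A=0, B=0, C=1, Expression 1 = 0 but Expression 2 = 1.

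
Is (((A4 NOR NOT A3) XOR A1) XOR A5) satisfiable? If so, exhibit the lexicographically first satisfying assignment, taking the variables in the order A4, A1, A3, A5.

A4=0, A1=0, A3=0, A5=1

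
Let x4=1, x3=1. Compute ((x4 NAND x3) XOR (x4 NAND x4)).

Substituting: ((1 NAND 1) XOR (1 NAND 1))
= 0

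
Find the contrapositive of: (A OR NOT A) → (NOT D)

Contrapositive: D → NOT (A OR NOT A)
Note: A statement and its contrapositive are logically equivalent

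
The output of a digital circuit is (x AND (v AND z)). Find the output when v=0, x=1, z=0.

Substituting: (1 AND (0 AND 0))
= 0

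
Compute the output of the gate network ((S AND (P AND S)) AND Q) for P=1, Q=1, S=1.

Substituting: ((1 AND (1 AND 1)) AND 1)
= 1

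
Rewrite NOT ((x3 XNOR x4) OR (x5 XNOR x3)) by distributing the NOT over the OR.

NOT (x3 XNOR x4) AND NOT (x5 XNOR x3)
De Morgan's: NOT(OR of terms) = AND of negations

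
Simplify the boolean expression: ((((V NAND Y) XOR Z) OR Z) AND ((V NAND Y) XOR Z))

By absorption (E AND (E OR v) = E):
= ((V NAND Y) XOR Z)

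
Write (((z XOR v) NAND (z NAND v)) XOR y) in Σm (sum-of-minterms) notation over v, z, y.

Σm(0, 3, 5, 6) = (NOT v AND NOT z AND NOT y) OR (NOT v AND z AND y) OR (v AND NOT z AND y) OR (v AND z AND NOT y)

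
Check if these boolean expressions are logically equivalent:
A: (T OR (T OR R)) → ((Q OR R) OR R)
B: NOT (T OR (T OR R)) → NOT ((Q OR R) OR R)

No, Inverse is not equivalent to original (counterexample: T=0, Q=1, R=0)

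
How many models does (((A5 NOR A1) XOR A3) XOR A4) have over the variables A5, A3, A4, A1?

Satisfying assignments: (0,0,0,0), (0,0,1,1), (0,1,0,1), (0,1,1,0), (1,0,1,0), (1,0,1,1), (1,1,0,0), (1,1,0,1)
Count: 8 out of 16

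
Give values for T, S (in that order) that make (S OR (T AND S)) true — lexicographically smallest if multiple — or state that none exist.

T=0, S=1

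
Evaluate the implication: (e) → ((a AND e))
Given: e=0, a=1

Antecedent (e) = 0; consequent ((a AND e)) = 0.
0 → 0 = 1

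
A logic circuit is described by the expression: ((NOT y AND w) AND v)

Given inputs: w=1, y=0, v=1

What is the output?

Substituting: ((NOT 0 AND 1) AND 1)
= 1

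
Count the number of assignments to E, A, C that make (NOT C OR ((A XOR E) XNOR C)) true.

Satisfying assignments: (0,0,0), (0,1,0), (0,1,1), (1,0,0), (1,0,1), (1,1,0)
Count: 6 out of 8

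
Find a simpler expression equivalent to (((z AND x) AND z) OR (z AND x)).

By absorption (E OR (E AND v) = E):
= (z AND x)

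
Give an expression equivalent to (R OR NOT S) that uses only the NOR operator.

((R NOR (S NOR S)) NOR (R NOR (S NOR S)))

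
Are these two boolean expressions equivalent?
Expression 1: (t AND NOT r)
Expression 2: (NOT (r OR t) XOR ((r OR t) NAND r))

Yes, they are equivalent — the two output columns agree on all 4 assignments:
t | r | Expression 1 | Expression 2
-----------------------------------
0 | 0 | 0 | 0
0 | 1 | 0 | 0
1 | 0 | 1 | 1
1 | 1 | 0 | 0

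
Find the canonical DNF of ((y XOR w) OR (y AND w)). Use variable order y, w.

(NOT y AND w) OR (y AND NOT w) OR (y AND w)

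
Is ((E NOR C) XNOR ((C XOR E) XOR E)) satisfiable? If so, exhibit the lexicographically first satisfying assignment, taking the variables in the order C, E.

C=0, E=1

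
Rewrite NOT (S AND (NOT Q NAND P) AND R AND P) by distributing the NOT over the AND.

NOT S OR NOT (NOT Q NAND P) OR NOT R OR NOT P
De Morgan's: NOT(AND of terms) = OR of negations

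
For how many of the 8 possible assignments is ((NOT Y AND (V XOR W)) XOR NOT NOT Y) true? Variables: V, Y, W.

Satisfying assignments: (0,0,1), (0,1,0), (0,1,1), (1,0,0), (1,1,0), (1,1,1)
Count: 6 out of 8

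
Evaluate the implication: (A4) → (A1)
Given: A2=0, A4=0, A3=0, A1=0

Antecedent (A4) = 0; consequent (A1) = 0.
0 → 0 = 1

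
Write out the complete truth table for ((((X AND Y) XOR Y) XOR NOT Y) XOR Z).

Y | X | Z | Output
------------------
0 | 0 | 0 | 1
0 | 0 | 1 | 0
0 | 1 | 0 | 1
0 | 1 | 1 | 0
1 | 0 | 0 | 1
1 | 0 | 1 | 0
1 | 1 | 0 | 0
1 | 1 | 1 | 1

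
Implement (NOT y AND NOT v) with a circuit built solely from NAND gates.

(((y NAND y) NAND (v NAND v)) NAND ((y NAND y) NAND (v NAND v)))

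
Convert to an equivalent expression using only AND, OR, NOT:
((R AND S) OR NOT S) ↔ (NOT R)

(((R AND S) OR NOT S) AND (NOT R)) OR (NOT ((R AND S) OR NOT S) AND R)
(Biconditional = both true or both false)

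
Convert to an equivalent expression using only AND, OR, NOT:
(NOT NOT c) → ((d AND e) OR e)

NOT c OR ((d AND e) OR e)
(Implication elimination: A → B = NOT A OR B)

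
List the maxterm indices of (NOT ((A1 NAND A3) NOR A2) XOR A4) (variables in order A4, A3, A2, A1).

ΠM(5, 8, 9, 10, 11, 12, 14, 15) = (A4 OR NOT A3 OR A2 OR NOT A1) AND (NOT A4 OR A3 OR A2 OR A1) AND (NOT A4 OR A3 OR A2 OR NOT A1) AND (NOT A4 OR A3 OR NOT A2 OR A1) AND (NOT A4 OR A3 OR NOT A2 OR NOT A1) AND (NOT A4 OR NOT A3 OR A2 OR A1) AND (NOT A4 OR NOT A3 OR NOT A2 OR A1) AND (NOT A4 OR NOT A3 OR NOT A2 OR NOT A1)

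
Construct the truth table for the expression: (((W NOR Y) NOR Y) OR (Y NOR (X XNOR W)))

Y | W | X | Output
------------------
0 | 0 | 0 | 0
0 | 0 | 1 | 1
0 | 1 | 0 | 1
0 | 1 | 1 | 1
1 | 0 | 0 | 0
1 | 0 | 1 | 0
1 | 1 | 0 | 0
1 | 1 | 1 | 0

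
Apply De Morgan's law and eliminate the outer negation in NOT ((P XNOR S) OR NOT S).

NOT (P XNOR S) AND S
De Morgan's: NOT(OR of terms) = AND of negations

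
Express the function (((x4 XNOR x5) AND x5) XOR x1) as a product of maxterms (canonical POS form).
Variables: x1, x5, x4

ΠM(0, 1, 2, 7) = (x1 OR x5 OR x4) AND (x1 OR x5 OR NOT x4) AND (x1 OR NOT x5 OR x4) AND (NOT x1 OR NOT x5 OR NOT x4)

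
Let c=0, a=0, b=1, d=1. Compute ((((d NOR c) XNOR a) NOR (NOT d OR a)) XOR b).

Substituting: ((((1 NOR 0) XNOR 0) NOR (NOT 1 OR 0)) XOR 1)
= 1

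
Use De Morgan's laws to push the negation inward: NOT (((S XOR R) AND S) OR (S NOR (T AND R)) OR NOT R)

NOT ((S XOR R) AND S) AND NOT (S NOR (T AND R)) AND R
De Morgan's: NOT(OR of terms) = AND of negations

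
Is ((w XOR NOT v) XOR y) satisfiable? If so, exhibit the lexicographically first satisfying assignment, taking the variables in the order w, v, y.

w=0, v=0, y=0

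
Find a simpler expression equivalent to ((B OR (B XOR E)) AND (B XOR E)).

By absorption (E AND (E OR v) = E):
= (B XOR E)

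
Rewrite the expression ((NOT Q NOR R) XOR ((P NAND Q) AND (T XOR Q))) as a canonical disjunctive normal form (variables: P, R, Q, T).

(NOT P AND NOT R AND NOT Q AND T) OR (NOT P AND NOT R AND Q AND T) OR (NOT P AND R AND NOT Q AND T) OR (NOT P AND R AND Q AND NOT T) OR (P AND NOT R AND NOT Q AND T) OR (P AND NOT R AND Q AND NOT T) OR (P AND NOT R AND Q AND T) OR (P AND R AND NOT Q AND T)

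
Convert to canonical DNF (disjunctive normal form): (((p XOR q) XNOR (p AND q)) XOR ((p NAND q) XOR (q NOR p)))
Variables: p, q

(NOT p AND NOT q) OR (NOT p AND q) OR (p AND NOT q)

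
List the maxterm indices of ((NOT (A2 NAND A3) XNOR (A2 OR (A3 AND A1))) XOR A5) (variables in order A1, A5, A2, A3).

ΠM(2, 4, 5, 7, 9, 10, 12, 15) = (A1 OR A5 OR NOT A2 OR A3) AND (A1 OR NOT A5 OR A2 OR A3) AND (A1 OR NOT A5 OR A2 OR NOT A3) AND (A1 OR NOT A5 OR NOT A2 OR NOT A3) AND (NOT A1 OR A5 OR A2 OR NOT A3) AND (NOT A1 OR A5 OR NOT A2 OR A3) AND (NOT A1 OR NOT A5 OR A2 OR A3) AND (NOT A1 OR NOT A5 OR NOT A2 OR NOT A3)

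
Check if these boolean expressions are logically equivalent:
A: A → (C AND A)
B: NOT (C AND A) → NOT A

Yes, Contrapositive is always equivalent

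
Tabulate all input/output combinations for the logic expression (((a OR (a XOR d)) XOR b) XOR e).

d | b | a | e | Output
----------------------
0 | 0 | 0 | 0 | 0
0 | 0 | 0 | 1 | 1
0 | 0 | 1 | 0 | 1
0 | 0 | 1 | 1 | 0
0 | 1 | 0 | 0 | 1
0 | 1 | 0 | 1 | 0
0 | 1 | 1 | 0 | 0
0 | 1 | 1 | 1 | 1
1 | 0 | 0 | 0 | 1
1 | 0 | 0 | 1 | 0
1 | 0 | 1 | 0 | 1
1 | 0 | 1 | 1 | 0
1 | 1 | 0 | 0 | 0
1 | 1 | 0 | 1 | 1
1 | 1 | 1 | 0 | 0
1 | 1 | 1 | 1 | 1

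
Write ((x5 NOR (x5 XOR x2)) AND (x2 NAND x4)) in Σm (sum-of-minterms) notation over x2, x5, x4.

Σm(0, 1) = (NOT x2 AND NOT x5 AND NOT x4) OR (NOT x2 AND NOT x5 AND x4)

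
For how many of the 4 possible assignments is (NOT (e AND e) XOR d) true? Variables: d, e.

Satisfying assignments: (0,0), (1,1)
Count: 2 out of 4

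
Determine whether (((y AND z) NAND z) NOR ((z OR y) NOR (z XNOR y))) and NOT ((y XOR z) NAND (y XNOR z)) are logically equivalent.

No. Counterexample: with z=1, y=1, Expression 1 = 1 but Expression 2 = 0.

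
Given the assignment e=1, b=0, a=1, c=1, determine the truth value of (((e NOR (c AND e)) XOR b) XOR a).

Substituting: (((1 NOR (1 AND 1)) XOR 0) XOR 1)
= 1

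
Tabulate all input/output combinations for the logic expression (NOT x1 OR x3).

x1 | x3 | Output
----------------
0 | 0 | 1
0 | 1 | 1
1 | 0 | 0
1 | 1 | 1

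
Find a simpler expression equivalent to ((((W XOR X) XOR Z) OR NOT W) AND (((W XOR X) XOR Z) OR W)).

By distribution ((E OR v) AND (E OR NOT v) = E):
= ((W XOR X) XOR Z)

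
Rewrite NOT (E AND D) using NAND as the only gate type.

(((E NAND D) NAND (E NAND D)) NAND ((E NAND D) NAND (E NAND D)))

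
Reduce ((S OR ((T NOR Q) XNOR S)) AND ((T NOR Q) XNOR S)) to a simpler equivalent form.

By absorption (E AND (E OR v) = E):
= ((T NOR Q) XNOR S)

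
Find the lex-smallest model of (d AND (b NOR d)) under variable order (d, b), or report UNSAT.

UNSATISFIABLE - no assignment makes this expression true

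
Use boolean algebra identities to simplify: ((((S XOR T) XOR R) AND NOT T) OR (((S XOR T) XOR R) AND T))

By distribution ((E AND v) OR (E AND NOT v) = E):
= ((S XOR T) XOR R)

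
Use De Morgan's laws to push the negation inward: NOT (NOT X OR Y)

X AND NOT Y
De Morgan's: NOT(OR of terms) = AND of negations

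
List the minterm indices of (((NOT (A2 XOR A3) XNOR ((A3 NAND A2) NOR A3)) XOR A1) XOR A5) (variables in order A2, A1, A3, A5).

Σm(1, 2, 4, 7, 8, 11, 13, 14) = (NOT A2 AND NOT A1 AND NOT A3 AND A5) OR (NOT A2 AND NOT A1 AND A3 AND NOT A5) OR (NOT A2 AND A1 AND NOT A3 AND NOT A5) OR (NOT A2 AND A1 AND A3 AND A5) OR (A2 AND NOT A1 AND NOT A3 AND NOT A5) OR (A2 AND NOT A1 AND A3 AND A5) OR (A2 AND A1 AND NOT A3 AND A5) OR (A2 AND A1 AND A3 AND NOT A5)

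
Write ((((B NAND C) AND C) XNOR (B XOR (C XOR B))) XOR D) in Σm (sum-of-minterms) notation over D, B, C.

Σm(0, 1, 2, 7) = (NOT D AND NOT B AND NOT C) OR (NOT D AND NOT B AND C) OR (NOT D AND B AND NOT C) OR (D AND B AND C)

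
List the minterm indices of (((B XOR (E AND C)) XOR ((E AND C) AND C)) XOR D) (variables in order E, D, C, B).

Σm(1, 3, 4, 6, 9, 11, 12, 14) = (NOT E AND NOT D AND NOT C AND B) OR (NOT E AND NOT D AND C AND B) OR (NOT E AND D AND NOT C AND NOT B) OR (NOT E AND D AND C AND NOT B) OR (E AND NOT D AND NOT C AND B) OR (E AND NOT D AND C AND B) OR (E AND D AND NOT C AND NOT B) OR (E AND D AND C AND NOT B)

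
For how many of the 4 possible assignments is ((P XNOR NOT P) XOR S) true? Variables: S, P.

Satisfying assignments: (1,0), (1,1)
Count: 2 out of 4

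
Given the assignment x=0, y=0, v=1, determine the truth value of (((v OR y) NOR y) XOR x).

Substituting: (((1 OR 0) NOR 0) XOR 0)
= 0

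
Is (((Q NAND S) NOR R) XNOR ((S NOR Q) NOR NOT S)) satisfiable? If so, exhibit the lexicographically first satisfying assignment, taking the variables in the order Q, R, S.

Q=0, R=0, S=0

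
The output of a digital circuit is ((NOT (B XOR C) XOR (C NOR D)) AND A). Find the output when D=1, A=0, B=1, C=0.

Substituting: ((NOT (1 XOR 0) XOR (0 NOR 1)) AND 0)
= 0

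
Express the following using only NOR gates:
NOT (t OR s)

(((t NOR s) NOR (t NOR s)) NOR ((t NOR s) NOR (t NOR s)))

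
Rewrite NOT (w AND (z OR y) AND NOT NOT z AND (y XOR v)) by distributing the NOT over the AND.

NOT w OR NOT (z OR y) OR NOT z OR NOT (y XOR v)
De Morgan's: NOT(AND of terms) = OR of negations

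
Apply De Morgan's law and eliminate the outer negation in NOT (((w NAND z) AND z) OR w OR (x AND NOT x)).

NOT ((w NAND z) AND z) AND NOT w AND NOT (x AND NOT x)
De Morgan's: NOT(OR of terms) = AND of negations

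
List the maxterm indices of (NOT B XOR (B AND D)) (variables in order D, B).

ΠM(1) = (D OR NOT B)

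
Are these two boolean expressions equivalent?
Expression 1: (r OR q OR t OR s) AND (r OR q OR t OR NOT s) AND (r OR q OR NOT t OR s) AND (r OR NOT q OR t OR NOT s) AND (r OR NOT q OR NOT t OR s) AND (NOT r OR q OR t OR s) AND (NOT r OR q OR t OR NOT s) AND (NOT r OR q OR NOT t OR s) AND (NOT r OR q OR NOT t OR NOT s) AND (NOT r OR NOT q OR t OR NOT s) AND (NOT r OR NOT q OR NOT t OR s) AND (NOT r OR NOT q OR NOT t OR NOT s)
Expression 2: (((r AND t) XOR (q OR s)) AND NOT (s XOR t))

Yes, they are equivalent — the two output columns agree on all 16 assignments:
r | q | t | s | Expression 1 | Expression 2
-------------------------------------------
0 | 0 | 0 | 0 | 0 | 0
0 | 0 | 0 | 1 | 0 | 0
0 | 0 | 1 | 0 | 0 | 0
0 | 0 | 1 | 1 | 1 | 1
0 | 1 | 0 | 0 | 1 | 1
0 | 1 | 0 | 1 | 0 | 0
0 | 1 | 1 | 0 | 0 | 0
0 | 1 | 1 | 1 | 1 | 1
1 | 0 | 0 | 0 | 0 | 0
1 | 0 | 0 | 1 | 0 | 0
1 | 0 | 1 | 0 | 0 | 0
1 | 0 | 1 | 1 | 0 | 0
1 | 1 | 0 | 0 | 1 | 1
1 | 1 | 0 | 1 | 0 | 0
1 | 1 | 1 | 0 | 0 | 0
1 | 1 | 1 | 1 | 0 | 0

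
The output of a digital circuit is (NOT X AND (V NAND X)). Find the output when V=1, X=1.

Substituting: (NOT 1 AND (1 NAND 1))
= 0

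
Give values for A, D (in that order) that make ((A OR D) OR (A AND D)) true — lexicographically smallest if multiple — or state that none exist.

A=0, D=1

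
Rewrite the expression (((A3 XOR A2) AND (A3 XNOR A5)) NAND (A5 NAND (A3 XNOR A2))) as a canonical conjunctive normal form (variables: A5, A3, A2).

(A5 OR A3 OR NOT A2) AND (NOT A5 OR NOT A3 OR A2)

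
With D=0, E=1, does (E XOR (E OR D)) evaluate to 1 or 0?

Substituting: (1 XOR (1 OR 0))
= 0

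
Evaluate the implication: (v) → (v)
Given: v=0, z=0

Antecedent (v) = 0; consequent (v) = 0.
0 → 0 = 1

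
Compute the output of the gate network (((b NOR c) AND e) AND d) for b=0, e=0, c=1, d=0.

Substituting: (((0 NOR 1) AND 0) AND 0)
= 0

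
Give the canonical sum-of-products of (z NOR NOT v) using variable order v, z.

Σm(2) = (v AND NOT z)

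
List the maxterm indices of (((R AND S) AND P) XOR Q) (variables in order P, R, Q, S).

ΠM(0, 1, 4, 5, 8, 9, 12, 15) = (P OR R OR Q OR S) AND (P OR R OR Q OR NOT S) AND (P OR NOT R OR Q OR S) AND (P OR NOT R OR Q OR NOT S) AND (NOT P OR R OR Q OR S) AND (NOT P OR R OR Q OR NOT S) AND (NOT P OR NOT R OR Q OR S) AND (NOT P OR NOT R OR NOT Q OR NOT S)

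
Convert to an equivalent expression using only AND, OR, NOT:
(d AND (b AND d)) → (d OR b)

NOT (d AND (b AND d)) OR (d OR b)
(Implication elimination: A → B = NOT A OR B)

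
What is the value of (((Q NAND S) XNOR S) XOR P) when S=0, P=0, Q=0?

Substituting: (((0 NAND 0) XNOR 0) XOR 0)
= 0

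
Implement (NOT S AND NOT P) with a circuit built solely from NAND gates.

(((S NAND S) NAND (P NAND P)) NAND ((S NAND S) NAND (P NAND P)))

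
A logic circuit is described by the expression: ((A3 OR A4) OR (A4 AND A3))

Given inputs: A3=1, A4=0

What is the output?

Substituting: ((1 OR 0) OR (0 AND 1))
= 1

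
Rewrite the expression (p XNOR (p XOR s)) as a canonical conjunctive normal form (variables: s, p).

(NOT s OR p) AND (NOT s OR NOT p)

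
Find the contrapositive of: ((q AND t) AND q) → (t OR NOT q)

Contrapositive: NOT (t OR NOT q) → NOT ((q AND t) AND q)
Note: A statement and its contrapositive are logically equivalent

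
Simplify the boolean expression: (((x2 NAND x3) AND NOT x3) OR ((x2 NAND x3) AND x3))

By distribution ((E AND v) OR (E AND NOT v) = E):
= (x2 NAND x3)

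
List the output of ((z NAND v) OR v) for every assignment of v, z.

v | z | Output
--------------
0 | 0 | 1
0 | 1 | 1
1 | 0 | 1
1 | 1 | 1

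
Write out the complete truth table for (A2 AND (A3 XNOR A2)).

A2 | A3 | Output
----------------
0 | 0 | 0
0 | 1 | 0
1 | 0 | 0
1 | 1 | 1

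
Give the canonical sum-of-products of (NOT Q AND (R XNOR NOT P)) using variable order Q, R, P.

Σm(1, 2) = (NOT Q AND NOT R AND P) OR (NOT Q AND R AND NOT P)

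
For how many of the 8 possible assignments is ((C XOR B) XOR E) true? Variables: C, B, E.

Satisfying assignments: (0,0,1), (0,1,0), (1,0,0), (1,1,1)
Count: 4 out of 8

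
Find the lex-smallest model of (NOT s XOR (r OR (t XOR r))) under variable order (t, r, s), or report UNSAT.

t=0, r=0, s=0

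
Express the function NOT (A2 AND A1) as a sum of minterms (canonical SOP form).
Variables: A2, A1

Σm(0, 1, 2) = (NOT A2 AND NOT A1) OR (NOT A2 AND A1) OR (A2 AND NOT A1)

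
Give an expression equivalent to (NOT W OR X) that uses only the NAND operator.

(((W NAND W) NAND (W NAND W)) NAND (X NAND X))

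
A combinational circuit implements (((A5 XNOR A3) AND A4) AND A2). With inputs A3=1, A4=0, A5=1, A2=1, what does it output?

Substituting: (((1 XNOR 1) AND 0) AND 1)
= 0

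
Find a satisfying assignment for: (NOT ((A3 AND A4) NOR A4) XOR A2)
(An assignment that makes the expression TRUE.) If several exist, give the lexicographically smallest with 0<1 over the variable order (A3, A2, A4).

A3=0, A2=0, A4=1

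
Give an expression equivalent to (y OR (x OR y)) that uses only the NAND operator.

((y NAND y) NAND (((x NAND x) NAND (y NAND y)) NAND ((x NAND x) NAND (y NAND y))))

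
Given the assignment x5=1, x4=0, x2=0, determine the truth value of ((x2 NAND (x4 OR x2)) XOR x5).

Substituting: ((0 NAND (0 OR 0)) XOR 1)
= 0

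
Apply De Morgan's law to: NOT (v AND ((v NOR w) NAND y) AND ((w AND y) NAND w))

NOT v OR NOT ((v NOR w) NAND y) OR NOT ((w AND y) NAND w)
De Morgan's: NOT(AND of terms) = OR of negations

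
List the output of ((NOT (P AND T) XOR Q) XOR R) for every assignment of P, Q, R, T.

P | Q | R | T | Output
----------------------
0 | 0 | 0 | 0 | 1
0 | 0 | 0 | 1 | 1
0 | 0 | 1 | 0 | 0
0 | 0 | 1 | 1 | 0
0 | 1 | 0 | 0 | 0
0 | 1 | 0 | 1 | 0
0 | 1 | 1 | 0 | 1
0 | 1 | 1 | 1 | 1
1 | 0 | 0 | 0 | 1
1 | 0 | 0 | 1 | 0
1 | 0 | 1 | 0 | 0
1 | 0 | 1 | 1 | 1
1 | 1 | 0 | 0 | 0
1 | 1 | 0 | 1 | 1
1 | 1 | 1 | 0 | 1
1 | 1 | 1 | 1 | 0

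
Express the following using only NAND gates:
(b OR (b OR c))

((b NAND b) NAND (((b NAND b) NAND (c NAND c)) NAND ((b NAND b) NAND (c NAND c))))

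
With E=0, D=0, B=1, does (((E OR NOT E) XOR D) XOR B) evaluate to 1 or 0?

Substituting: (((0 OR NOT 0) XOR 0) XOR 1)
= 0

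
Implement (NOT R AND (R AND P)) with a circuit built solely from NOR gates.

(((R NOR R) NOR (R NOR R)) NOR (((R NOR R) NOR (P NOR P)) NOR ((R NOR R) NOR (P NOR P))))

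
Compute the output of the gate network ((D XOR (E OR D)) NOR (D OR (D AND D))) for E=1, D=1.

Substituting: ((1 XOR (1 OR 1)) NOR (1 OR (1 AND 1)))
= 0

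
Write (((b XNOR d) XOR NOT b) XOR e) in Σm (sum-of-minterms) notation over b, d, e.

Σm(1, 2, 5, 6) = (NOT b AND NOT d AND e) OR (NOT b AND d AND NOT e) OR (b AND NOT d AND e) OR (b AND d AND NOT e)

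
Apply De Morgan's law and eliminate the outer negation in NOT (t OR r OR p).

NOT t AND NOT r AND NOT p
De Morgan's: NOT(OR of terms) = AND of negations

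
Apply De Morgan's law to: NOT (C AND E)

NOT C OR NOT E
De Morgan's: NOT(AND of terms) = OR of negations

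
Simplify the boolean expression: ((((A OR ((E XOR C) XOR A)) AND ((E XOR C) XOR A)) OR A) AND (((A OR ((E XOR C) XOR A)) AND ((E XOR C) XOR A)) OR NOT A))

By distribution ((E OR v) AND (E OR NOT v) = E) then absorption (E AND (E OR v) = E):
= ((E XOR C) XOR A)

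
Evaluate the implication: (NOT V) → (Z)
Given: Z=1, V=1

Antecedent (NOT V) = 0; consequent (Z) = 1.
0 → 1 = 1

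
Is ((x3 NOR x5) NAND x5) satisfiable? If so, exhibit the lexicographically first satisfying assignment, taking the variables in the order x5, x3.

x5=0, x3=0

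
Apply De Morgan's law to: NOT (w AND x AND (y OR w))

NOT w OR NOT x OR NOT (y OR w)
De Morgan's: NOT(AND of terms) = OR of negations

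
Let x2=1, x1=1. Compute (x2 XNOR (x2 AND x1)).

Substituting: (1 XNOR (1 AND 1))
= 1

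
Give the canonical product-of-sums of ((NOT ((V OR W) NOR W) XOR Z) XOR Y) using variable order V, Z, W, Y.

ΠM(0, 3, 5, 6, 9, 11, 12, 14) = (V OR Z OR W OR Y) AND (V OR Z OR NOT W OR NOT Y) AND (V OR NOT Z OR W OR NOT Y) AND (V OR NOT Z OR NOT W OR Y) AND (NOT V OR Z OR W OR NOT Y) AND (NOT V OR Z OR NOT W OR NOT Y) AND (NOT V OR NOT Z OR W OR Y) AND (NOT V OR NOT Z OR NOT W OR Y)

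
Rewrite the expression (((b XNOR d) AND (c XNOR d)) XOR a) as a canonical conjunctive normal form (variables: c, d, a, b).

(c OR d OR a OR NOT b) AND (c OR d OR NOT a OR b) AND (c OR NOT d OR a OR b) AND (c OR NOT d OR a OR NOT b) AND (NOT c OR d OR a OR b) AND (NOT c OR d OR a OR NOT b) AND (NOT c OR NOT d OR a OR b) AND (NOT c OR NOT d OR NOT a OR NOT b)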